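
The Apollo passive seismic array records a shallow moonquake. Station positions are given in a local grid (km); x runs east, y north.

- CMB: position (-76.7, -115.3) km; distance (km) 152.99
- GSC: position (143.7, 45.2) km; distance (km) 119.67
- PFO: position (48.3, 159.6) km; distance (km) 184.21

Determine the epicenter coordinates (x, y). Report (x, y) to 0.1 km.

Circle about each station: (x + 76.7)² + (y + 115.3)² = 152.99²; (x − 143.7)² + (y − 45.2)² = 119.67²; (x − 48.3)² + (y − 159.6)² = 184.21².
Subtracting the CMB equation from the GSC and PFO equations removes the quadratic terms:
440.8 x + 321.0 y = 12600.78
250.0 x + 549.8 y = -1899.31
Solving the 2×2 system: x ≈ 46.5, y ≈ -24.6 km.

46.5 km east, -24.6 km north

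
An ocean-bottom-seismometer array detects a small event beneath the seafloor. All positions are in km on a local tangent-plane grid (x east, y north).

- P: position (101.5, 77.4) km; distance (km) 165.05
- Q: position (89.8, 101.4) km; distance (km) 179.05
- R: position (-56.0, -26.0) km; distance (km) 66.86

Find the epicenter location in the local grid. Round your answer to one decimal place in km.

3.9 km east, -55.7 km north

Circle about each station: (x − 101.5)² + (y − 77.4)² = 165.05²; (x − 89.8)² + (y − 101.4)² = 179.05²; (x + 56.0)² + (y + 26.0)² = 66.86².
Subtracting the P equation from the Q and R equations removes the quadratic terms:
-23.4 x + 48.0 y = -2764.41
-315.0 x − 206.8 y = 10290.23
Solving the 2×2 system: x ≈ 3.9, y ≈ -55.7 km.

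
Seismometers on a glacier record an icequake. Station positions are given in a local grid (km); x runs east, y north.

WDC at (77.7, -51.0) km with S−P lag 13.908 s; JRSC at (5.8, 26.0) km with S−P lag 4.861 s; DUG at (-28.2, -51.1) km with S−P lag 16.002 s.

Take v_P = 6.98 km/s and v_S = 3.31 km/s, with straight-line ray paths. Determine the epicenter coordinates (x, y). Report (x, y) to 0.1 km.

(36.4, 26.2)

Distance from S−P lag: d = Δt · v_P v_S / (v_P − v_S) = Δt · (6.98·3.31)/(6.98−3.31) ≈ 6.2953·Δt.
So d_WDC = 87.56, d_JRSC = 30.60, d_DUG = 100.74 km.
Circle about each station: (x − 77.7)² + (y + 51.0)² = 87.56²; (x − 5.8)² + (y − 26.0)² = 30.60²; (x + 28.2)² + (y + 51.1)² = 100.74².
Subtracting the WDC equation from the JRSC and DUG equations removes the quadratic terms:
-143.8 x + 154.0 y = -1198.26
-211.8 x − 0.2 y = -7713.63
Solving the 2×2 system: x ≈ 36.4, y ≈ 26.2 km.
Check against WDC (with the unrounded x, y): √((x − 77.7)²+(y + 51.0)²) = 87.56 ≈ 87.56 km. ✓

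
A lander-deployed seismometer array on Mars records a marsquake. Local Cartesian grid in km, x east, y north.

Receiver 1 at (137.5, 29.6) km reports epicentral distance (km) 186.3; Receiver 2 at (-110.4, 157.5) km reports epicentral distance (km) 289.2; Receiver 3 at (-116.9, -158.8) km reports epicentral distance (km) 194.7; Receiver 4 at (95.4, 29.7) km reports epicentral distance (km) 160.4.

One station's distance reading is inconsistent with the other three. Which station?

Receiver 3

Solve using three stations at a time. Using Receiver 1, Receiver 2, Receiver 4 (subtract circle equations pairwise → linear system) gives (x, y) ≈ (9.5, -105.6).
Distances from that point to each station vs reported:
  Receiver 1: calculated 186.2 vs reported 186.3 → residual 0.1 km
  Receiver 2: calculated 289.1 vs reported 289.2 → residual 0.1 km
  Receiver 3: calculated 137.1 vs reported 194.7 → residual 57.6 km
  Receiver 4: calculated 160.3 vs reported 160.4 → residual 0.1 km
Receiver 1, Receiver 2, Receiver 4 are mutually consistent (residuals ≈ 0); Receiver 3 is off by 57.6 km.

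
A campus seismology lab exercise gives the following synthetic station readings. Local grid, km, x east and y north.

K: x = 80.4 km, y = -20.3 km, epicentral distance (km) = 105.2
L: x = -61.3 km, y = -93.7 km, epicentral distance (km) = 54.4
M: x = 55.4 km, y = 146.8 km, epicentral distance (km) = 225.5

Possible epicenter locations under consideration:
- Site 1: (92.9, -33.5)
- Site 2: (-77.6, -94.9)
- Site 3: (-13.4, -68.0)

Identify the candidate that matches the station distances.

Site 3

For each candidate, compare |candidate − station| to the reported distance:
Site 1: residuals K 87.0, L 111.1, M 41.3 → max 111.1 km
Site 2: residuals K 69.5, L 38.1, M 50.4 → max 69.5 km
Site 3: residuals K 0.0, L 0.0, M 0.0 → max 0.0 km
Only Site 3 has all residuals ≈ 0.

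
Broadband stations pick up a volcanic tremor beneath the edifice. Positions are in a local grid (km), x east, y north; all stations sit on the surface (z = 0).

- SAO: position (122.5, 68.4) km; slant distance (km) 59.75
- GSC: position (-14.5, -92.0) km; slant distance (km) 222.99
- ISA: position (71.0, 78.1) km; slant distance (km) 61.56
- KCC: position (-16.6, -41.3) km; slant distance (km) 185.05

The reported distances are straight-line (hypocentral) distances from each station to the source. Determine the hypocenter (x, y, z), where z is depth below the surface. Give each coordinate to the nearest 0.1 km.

Each station gives a sphere (x−x_i)² + (y−y_i)² + z² = d_i² (stations at z=0).
Subtracting the SAO sphere from GSC and ISA: z² cancels, leaving linear equations in x and y:
-274.0 x − 320.8 y = -57165.04
-103.0 x + 19.4 y = -8763.77
Solving: x ≈ 102.206, y ≈ 90.900 km (keep extra digits for the depth step; rounded: 102.2, 90.9).
Then from the SAO sphere: z² = 59.75² − (x − 122.5)² − (y − 68.4)² with x = 102.206, y = 90.900, so z ≈ 51.497 ≈ 51.5 km.
Check against KCC (with the unrounded solution): distance 185.05 ≈ 185.05 km. ✓

x ≈ 102.2 km, y ≈ 90.9 km, depth ≈ 51.5 km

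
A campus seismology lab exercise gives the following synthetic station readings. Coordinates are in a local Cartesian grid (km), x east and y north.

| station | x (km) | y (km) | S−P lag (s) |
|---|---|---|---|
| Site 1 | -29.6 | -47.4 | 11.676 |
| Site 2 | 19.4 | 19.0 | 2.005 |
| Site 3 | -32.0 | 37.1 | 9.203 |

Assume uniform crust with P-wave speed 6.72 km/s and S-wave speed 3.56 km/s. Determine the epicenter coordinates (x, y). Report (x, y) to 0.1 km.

Distance from S−P lag: d = Δt · v_P v_S / (v_P − v_S) = Δt · (6.72·3.56)/(6.72−3.56) ≈ 7.5706·Δt.
So d_Site 1 = 88.39, d_Site 2 = 15.18, d_Site 3 = 69.67 km.
Circle about each station: (x + 29.6)² + (y + 47.4)² = 88.39²; (x − 19.4)² + (y − 19.0)² = 15.18²; (x + 32.0)² + (y − 37.1)² = 69.67².
Subtracting the Site 1 equation from the Site 2 and Site 3 equations removes the quadratic terms:
98.0 x + 132.8 y = 5196.80
-4.8 x + 169.0 y = 2236.37
Solving the 2×2 system: x ≈ 33.8, y ≈ 14.2 km.

x ≈ 33.8 km, y ≈ 14.2 km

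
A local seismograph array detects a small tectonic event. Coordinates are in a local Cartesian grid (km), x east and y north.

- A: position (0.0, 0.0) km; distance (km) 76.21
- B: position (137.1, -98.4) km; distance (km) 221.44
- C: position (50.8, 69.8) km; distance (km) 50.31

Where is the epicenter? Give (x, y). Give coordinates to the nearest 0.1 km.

Circle about each station: x² + y² = 76.21²; (x − 137.1)² + (y + 98.4)² = 221.44²; (x − 50.8)² + (y − 69.8)² = 50.31².
Subtracting the A equation from the B and C equations removes the quadratic terms:
274.2 x − 196.8 y = -14748.74
101.6 x + 139.6 y = 10729.55
Solving the 2×2 system: x ≈ 0.9, y ≈ 76.2 km.

0.9 km east, 76.2 km north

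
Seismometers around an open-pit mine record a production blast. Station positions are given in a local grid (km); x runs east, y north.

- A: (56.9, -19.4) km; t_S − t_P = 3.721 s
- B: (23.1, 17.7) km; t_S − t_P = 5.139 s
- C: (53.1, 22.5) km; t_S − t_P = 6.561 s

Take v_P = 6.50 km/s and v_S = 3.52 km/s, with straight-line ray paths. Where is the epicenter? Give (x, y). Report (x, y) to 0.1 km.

(28.4, -21.4)

Distance from S−P lag: d = Δt · v_P v_S / (v_P − v_S) = Δt · (6.50·3.52)/(6.50−3.52) ≈ 7.6779·Δt.
So d_A = 28.57, d_B = 39.46, d_C = 50.37 km.
Circle about each station: (x − 56.9)² + (y + 19.4)² = 28.57²; (x − 23.1)² + (y − 17.7)² = 39.46²; (x − 53.1)² + (y − 22.5)² = 50.37².
Subtracting pairs of circle equations eliminates x²+y² and gives linear equations (the radical axes):
-67.6 x + 74.2 y = -3507.92
-7.6 x + 83.8 y = -2009.00
Solving the 2×2 system: x ≈ 28.4, y ≈ -21.4 km.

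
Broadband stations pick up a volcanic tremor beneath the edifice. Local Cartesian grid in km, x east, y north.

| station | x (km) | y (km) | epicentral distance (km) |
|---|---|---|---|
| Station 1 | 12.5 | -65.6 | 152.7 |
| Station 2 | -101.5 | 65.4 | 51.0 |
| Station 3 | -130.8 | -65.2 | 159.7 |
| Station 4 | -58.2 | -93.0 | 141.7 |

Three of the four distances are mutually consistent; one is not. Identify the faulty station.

Solve using three stations at a time. Using Station 1, Station 2, Station 3 (subtract circle equations pairwise → linear system) gives (x, y) ≈ (-51.1, 73.2).
Distances from that point to each station vs reported:
  Station 1: calculated 152.7 vs reported 152.7 → residual 0.0 km
  Station 2: calculated 51.0 vs reported 51.0 → residual 0.0 km
  Station 3: calculated 159.7 vs reported 159.7 → residual 0.0 km
  Station 4: calculated 166.3 vs reported 141.7 → residual 24.6 km
Station 1, Station 2, Station 3 are mutually consistent (residuals ≈ 0); Station 4 is off by 24.6 km.

Station 4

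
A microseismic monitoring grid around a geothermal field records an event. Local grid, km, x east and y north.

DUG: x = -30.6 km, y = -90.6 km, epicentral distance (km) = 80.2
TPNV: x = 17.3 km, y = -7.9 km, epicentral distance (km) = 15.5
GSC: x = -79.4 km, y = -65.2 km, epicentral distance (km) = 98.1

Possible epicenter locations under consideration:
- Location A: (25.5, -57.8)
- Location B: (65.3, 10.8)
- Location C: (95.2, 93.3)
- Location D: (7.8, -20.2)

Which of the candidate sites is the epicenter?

Location D

For each candidate, compare |candidate − station| to the reported distance:
Location A: residuals DUG 15.2, TPNV 35.1, GSC 7.1 → max 35.1 km
Location B: residuals DUG 59.4, TPNV 36.0, GSC 65.3 → max 65.3 km
Location C: residuals DUG 142.6, TPNV 112.2, GSC 137.7 → max 142.6 km
Location D: residuals DUG 0.0, TPNV 0.0, GSC 0.0 → max 0.0 km
Only Location D has all residuals ≈ 0.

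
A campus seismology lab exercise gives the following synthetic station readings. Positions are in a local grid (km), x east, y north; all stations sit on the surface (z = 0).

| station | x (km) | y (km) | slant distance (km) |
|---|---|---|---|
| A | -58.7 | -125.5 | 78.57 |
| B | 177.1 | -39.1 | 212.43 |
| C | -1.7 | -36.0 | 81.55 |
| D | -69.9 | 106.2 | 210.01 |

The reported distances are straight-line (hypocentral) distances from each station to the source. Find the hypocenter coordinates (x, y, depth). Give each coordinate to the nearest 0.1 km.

Each station gives a sphere (x−x_i)² + (y−y_i)² + z² = d_i² (stations at z=0).
Subtracting the A sphere from B and C: z² cancels, leaving linear equations in x and y:
471.6 x + 172.8 y = -25255.98
114.0 x + 179.0 y = -18374.21
Solving: x ≈ -20.794, y ≈ -89.406 km (keep extra digits for the depth step; rounded: -20.8, -89.4).
Then from the A sphere: z² = 78.57² − (x + 58.7)² − (y + 125.5)² with x = -20.794, y = -89.406, so z ≈ 58.597 ≈ 58.6 km.

x ≈ -20.8 km, y ≈ -89.4 km, depth ≈ 58.6 km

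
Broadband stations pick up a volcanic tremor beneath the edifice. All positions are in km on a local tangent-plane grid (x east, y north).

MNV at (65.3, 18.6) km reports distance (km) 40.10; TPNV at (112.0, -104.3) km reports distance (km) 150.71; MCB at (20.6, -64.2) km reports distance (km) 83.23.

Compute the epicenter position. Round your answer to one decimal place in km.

Circle about each station: (x − 65.3)² + (y − 18.6)² = 40.10²; (x − 112.0)² + (y + 104.3)² = 150.71²; (x − 20.6)² + (y + 64.2)² = 83.23².
Subtracting the MNV equation from the TPNV and MCB equations removes the quadratic terms:
93.4 x − 245.8 y = -2293.05
-89.4 x − 165.6 y = -5383.27
Solving the 2×2 system: x ≈ 25.2, y ≈ 18.9 km.

25.2 km east, 18.9 km north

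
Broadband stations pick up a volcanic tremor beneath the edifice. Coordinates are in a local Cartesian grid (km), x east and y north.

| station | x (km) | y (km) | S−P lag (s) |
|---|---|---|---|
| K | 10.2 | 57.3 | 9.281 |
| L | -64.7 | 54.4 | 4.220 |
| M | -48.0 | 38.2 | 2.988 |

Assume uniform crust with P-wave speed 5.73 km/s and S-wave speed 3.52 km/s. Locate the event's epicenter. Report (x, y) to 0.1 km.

Distance from S−P lag: d = Δt · v_P v_S / (v_P − v_S) = Δt · (5.73·3.52)/(5.73−3.52) ≈ 9.1265·Δt.
So d_K = 84.70, d_L = 38.51, d_M = 27.27 km.
Circle about each station: (x − 10.2)² + (y − 57.3)² = 84.70²; (x + 64.7)² + (y − 54.4)² = 38.51²; (x + 48.0)² + (y − 38.2)² = 27.27².
Subtracting pairs of circle equations eliminates x²+y² and gives linear equations (the radical axes):
-149.8 x − 5.8 y = 9449.19
-116.4 x − 38.2 y = 6806.35
Solving the 2×2 system: x ≈ -63.7, y ≈ 15.9 km.

x ≈ -63.7 km, y ≈ 15.9 km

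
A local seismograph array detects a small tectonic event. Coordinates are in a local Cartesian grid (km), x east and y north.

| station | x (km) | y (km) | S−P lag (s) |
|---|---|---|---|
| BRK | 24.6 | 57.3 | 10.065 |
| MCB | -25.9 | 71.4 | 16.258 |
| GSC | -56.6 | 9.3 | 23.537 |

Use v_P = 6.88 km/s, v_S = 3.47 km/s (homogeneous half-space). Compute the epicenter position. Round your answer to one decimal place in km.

x ≈ 86.1 km, y ≈ 91.7 km

Distance from S−P lag: d = Δt · v_P v_S / (v_P − v_S) = Δt · (6.88·3.47)/(6.88−3.47) ≈ 7.0011·Δt.
So d_BRK = 70.47, d_MCB = 113.82, d_GSC = 164.78 km.
Circle about each station: (x − 24.6)² + (y − 57.3)² = 70.47²; (x + 25.9)² + (y − 71.4)² = 113.82²; (x + 56.6)² + (y − 9.3)² = 164.78².
Subtracting the BRK equation from the MCB and GSC equations removes the quadratic terms:
-101.0 x + 28.2 y = -6108.65
-162.4 x − 96.0 y = -22784.83
Solving the 2×2 system: x ≈ 86.1, y ≈ 91.7 km.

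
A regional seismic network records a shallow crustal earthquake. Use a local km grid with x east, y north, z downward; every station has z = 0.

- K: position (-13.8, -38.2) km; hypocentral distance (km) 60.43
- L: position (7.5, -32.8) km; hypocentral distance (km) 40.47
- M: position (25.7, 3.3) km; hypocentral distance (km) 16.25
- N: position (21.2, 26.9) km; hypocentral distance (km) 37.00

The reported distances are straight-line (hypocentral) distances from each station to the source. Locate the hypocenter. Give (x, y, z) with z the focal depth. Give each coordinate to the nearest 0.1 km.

Each station gives a sphere (x−x_i)² + (y−y_i)² + z² = d_i² (stations at z=0).
Subtracting the K sphere from L and M: z² cancels, leaving linear equations in x and y:
42.6 x + 10.8 y = 1496.37
79.0 x + 83.0 y = 2409.42
Solving: x ≈ 36.598, y ≈ -5.805 km (keep extra digits for the depth step; rounded: 36.6, -5.8).
Then from the K sphere: z² = 60.43² − (x + 13.8)² − (y + 38.2)² with x = 36.598, y = -5.805, so z ≈ 7.899 ≈ 7.9 km.

(36.6, -5.8, 7.9)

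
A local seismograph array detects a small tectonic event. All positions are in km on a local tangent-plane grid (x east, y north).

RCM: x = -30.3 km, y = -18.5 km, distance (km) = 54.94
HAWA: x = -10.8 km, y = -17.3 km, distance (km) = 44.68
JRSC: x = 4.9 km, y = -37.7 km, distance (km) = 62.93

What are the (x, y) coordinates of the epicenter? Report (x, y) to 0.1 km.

(3.0, 25.2)

Circle about each station: (x + 30.3)² + (y + 18.5)² = 54.94²; (x + 10.8)² + (y + 17.3)² = 44.68²; (x − 4.9)² + (y + 37.7)² = 62.93².
Subtracting the RCM equation from the HAWA and JRSC equations removes the quadratic terms:
39.0 x + 2.4 y = 177.69
70.4 x − 38.4 y = -756.82
Solving the 2×2 system: x ≈ 3.0, y ≈ 25.2 km.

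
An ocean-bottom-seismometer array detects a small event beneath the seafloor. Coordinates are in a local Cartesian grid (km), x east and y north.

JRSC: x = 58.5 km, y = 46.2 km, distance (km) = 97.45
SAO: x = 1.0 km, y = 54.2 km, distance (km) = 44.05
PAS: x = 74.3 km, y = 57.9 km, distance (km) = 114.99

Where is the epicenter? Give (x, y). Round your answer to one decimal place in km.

Circle about each station: (x − 58.5)² + (y − 46.2)² = 97.45²; (x − 1.0)² + (y − 54.2)² = 44.05²; (x − 74.3)² + (y − 57.9)² = 114.99².
Subtracting pairs of circle equations eliminates x²+y² and gives linear equations (the radical axes):
-115.0 x + 16.0 y = 4938.05
31.6 x + 23.4 y = -409.99
Solving the 2×2 system: x ≈ -38.2, y ≈ 34.1 km.
Check against JRSC (with the unrounded x, y): √((x − 58.5)²+(y − 46.2)²) = 97.46 ≈ 97.45 km. ✓

(-38.2, 34.1)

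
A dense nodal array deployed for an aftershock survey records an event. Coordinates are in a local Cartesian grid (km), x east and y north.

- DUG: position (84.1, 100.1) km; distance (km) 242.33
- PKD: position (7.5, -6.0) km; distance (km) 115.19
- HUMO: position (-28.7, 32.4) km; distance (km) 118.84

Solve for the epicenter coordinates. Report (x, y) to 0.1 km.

x ≈ -87.8 km, y ≈ -70.7 km

Circle about each station: (x − 84.1)² + (y − 100.1)² = 242.33²; (x − 7.5)² + (y + 6.0)² = 115.19²; (x + 28.7)² + (y − 32.4)² = 118.84².
Subtracting pairs of circle equations eliminates x²+y² and gives linear equations (the radical axes):
-153.2 x − 212.2 y = 28454.52
-225.6 x − 135.4 y = 29381.51
Solving the 2×2 system: x ≈ -87.8, y ≈ -70.7 km.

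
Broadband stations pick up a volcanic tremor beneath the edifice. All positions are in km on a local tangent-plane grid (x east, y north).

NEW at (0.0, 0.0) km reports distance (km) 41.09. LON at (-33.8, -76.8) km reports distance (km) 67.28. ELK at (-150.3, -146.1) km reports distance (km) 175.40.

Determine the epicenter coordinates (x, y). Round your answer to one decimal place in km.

-39.9 km east, -9.8 km north

Circle about each station: x² + y² = 41.09²; (x + 33.8)² + (y + 76.8)² = 67.28²; (x + 150.3)² + (y + 146.1)² = 175.40².
Subtracting the NEW equation from the LON and ELK equations removes the quadratic terms:
-67.6 x − 153.6 y = 4202.47
-300.6 x − 292.2 y = 14858.53
Solving the 2×2 system: x ≈ -39.9, y ≈ -9.8 km.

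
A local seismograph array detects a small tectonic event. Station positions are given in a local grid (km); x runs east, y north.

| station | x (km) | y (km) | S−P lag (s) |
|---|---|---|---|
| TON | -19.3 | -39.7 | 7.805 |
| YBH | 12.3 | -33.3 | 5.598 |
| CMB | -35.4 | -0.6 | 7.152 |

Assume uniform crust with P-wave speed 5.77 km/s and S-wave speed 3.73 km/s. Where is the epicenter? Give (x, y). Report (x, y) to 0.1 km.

Distance from S−P lag: d = Δt · v_P v_S / (v_P − v_S) = Δt · (5.77·3.73)/(5.77−3.73) ≈ 10.5500·Δt.
So d_TON = 82.34, d_YBH = 59.06, d_CMB = 75.45 km.
Circle about each station: (x + 19.3)² + (y + 39.7)² = 82.34²; (x − 12.3)² + (y + 33.3)² = 59.06²; (x + 35.4)² + (y + 0.6)² = 75.45².
Subtracting pairs of circle equations eliminates x²+y² and gives linear equations (the radical axes):
63.2 x + 12.8 y = 2603.39
-32.2 x + 78.2 y = 392.11
Solving the 2×2 system: x ≈ 37.1, y ≈ 20.3 km.

(37.1, 20.3)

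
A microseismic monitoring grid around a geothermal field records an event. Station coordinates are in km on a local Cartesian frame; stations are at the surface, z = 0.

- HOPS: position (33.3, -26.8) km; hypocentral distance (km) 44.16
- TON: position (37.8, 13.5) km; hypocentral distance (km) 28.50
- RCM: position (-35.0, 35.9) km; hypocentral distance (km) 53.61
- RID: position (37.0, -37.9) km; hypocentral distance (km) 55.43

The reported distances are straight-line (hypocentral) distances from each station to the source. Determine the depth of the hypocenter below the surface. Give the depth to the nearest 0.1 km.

depth ≈ 9.4 km

Each station gives a sphere (x−x_i)² + (y−y_i)² + z² = d_i² (stations at z=0).
Subtracting the HOPS sphere from TON and RCM: z² cancels, leaving linear equations in x and y:
9.0 x + 80.6 y = 921.82
-136.6 x + 125.4 y = -237.25
Solving: x ≈ 11.098, y ≈ 10.198 km (keep extra digits for the depth step; rounded: 11.1, 10.2).
Then from the HOPS sphere: z² = 44.16² − (x − 33.3)² − (y + 26.8)² with x = 11.098, y = 10.198, so z ≈ 9.398 ≈ 9.4 km.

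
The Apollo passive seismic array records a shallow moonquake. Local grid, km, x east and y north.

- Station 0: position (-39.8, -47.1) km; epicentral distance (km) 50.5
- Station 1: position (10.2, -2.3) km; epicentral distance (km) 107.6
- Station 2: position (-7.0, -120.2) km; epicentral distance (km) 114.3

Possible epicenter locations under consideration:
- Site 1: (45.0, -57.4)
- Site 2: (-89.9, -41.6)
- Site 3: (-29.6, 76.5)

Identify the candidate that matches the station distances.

Site 2

For each candidate, compare |candidate − station| to the reported distance:
Site 1: residuals Station 0 34.9, Station 1 42.4, Station 2 32.8 → max 42.4 km
Site 2: residuals Station 0 0.1, Station 1 0.1, Station 2 0.1 → max 0.1 km
Site 3: residuals Station 0 73.5, Station 1 19.3, Station 2 83.7 → max 83.7 km
Only Site 2 has all residuals ≈ 0.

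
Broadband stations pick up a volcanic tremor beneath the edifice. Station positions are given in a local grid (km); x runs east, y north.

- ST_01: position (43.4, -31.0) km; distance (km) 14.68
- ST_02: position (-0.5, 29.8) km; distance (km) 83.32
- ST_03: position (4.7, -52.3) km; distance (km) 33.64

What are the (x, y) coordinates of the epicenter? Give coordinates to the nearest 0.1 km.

37.4 km east, -44.4 km north

Circle about each station: (x − 43.4)² + (y + 31.0)² = 14.68²; (x + 0.5)² + (y − 29.8)² = 83.32²; (x − 4.7)² + (y + 52.3)² = 33.64².
Subtracting the ST_01 equation from the ST_02 and ST_03 equations removes the quadratic terms:
-87.8 x + 121.6 y = -8682.99
-77.4 x − 42.6 y = -1003.33
Solving the 2×2 system: x ≈ 37.4, y ≈ -44.4 km.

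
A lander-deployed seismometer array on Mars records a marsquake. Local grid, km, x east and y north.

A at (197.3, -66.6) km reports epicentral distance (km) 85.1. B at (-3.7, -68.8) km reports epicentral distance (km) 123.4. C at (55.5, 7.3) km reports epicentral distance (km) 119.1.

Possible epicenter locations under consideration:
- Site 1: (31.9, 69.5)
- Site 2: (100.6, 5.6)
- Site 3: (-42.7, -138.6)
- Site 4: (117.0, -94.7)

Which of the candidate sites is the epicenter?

Site 4

For each candidate, compare |candidate − station| to the reported distance:
Site 1: residuals A 129.1, B 19.4, C 52.6 → max 129.1 km
Site 2: residuals A 35.6, B 4.7, C 74.0 → max 74.0 km
Site 3: residuals A 165.5, B 43.4, C 56.8 → max 165.5 km
Site 4: residuals A 0.0, B 0.0, C 0.0 → max 0.0 km
Only Site 4 has all residuals ≈ 0.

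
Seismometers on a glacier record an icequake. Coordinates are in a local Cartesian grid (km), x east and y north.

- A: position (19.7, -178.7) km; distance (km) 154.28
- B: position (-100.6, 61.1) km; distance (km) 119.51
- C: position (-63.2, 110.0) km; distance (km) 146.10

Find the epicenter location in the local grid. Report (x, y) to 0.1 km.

Circle about each station: (x − 19.7)² + (y + 178.7)² = 154.28²; (x + 100.6)² + (y − 61.1)² = 119.51²; (x + 63.2)² + (y − 110.0)² = 146.10².
Subtracting the A equation from the B and C equations removes the quadratic terms:
-240.6 x + 479.6 y = -8948.53
-165.8 x + 577.4 y = -13770.43
Solving the 2×2 system: x ≈ -24.2, y ≈ -30.8 km.

(-24.2, -30.8)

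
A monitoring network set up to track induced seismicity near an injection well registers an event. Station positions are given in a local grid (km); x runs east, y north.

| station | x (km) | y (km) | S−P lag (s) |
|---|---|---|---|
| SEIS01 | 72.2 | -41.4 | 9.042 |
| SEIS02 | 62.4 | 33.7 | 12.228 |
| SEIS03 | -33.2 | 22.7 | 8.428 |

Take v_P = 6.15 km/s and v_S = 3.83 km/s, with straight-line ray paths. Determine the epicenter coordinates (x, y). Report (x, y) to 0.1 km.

-17.4 km east, -61.4 km north

Distance from S−P lag: d = Δt · v_P v_S / (v_P − v_S) = Δt · (6.15·3.83)/(6.15−3.83) ≈ 10.1528·Δt.
So d_SEIS01 = 91.80, d_SEIS02 = 124.15, d_SEIS03 = 85.57 km.
Circle about each station: (x − 72.2)² + (y + 41.4)² = 91.80²; (x − 62.4)² + (y − 33.7)² = 124.15²; (x + 33.2)² + (y − 22.7)² = 85.57².
Subtracting the SEIS01 equation from the SEIS02 and SEIS03 equations removes the quadratic terms:
-19.6 x + 150.2 y = -8883.33
-210.8 x + 128.2 y = -4204.25
Solving the 2×2 system: x ≈ -17.4, y ≈ -61.4 km.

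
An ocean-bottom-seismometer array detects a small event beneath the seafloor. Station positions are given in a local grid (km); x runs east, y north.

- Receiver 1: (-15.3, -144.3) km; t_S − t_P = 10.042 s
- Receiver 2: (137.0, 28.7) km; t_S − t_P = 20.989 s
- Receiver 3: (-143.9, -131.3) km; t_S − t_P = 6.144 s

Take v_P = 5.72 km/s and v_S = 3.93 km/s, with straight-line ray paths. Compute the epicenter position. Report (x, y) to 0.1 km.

Distance from S−P lag: d = Δt · v_P v_S / (v_P − v_S) = Δt · (5.72·3.93)/(5.72−3.93) ≈ 12.5584·Δt.
So d_Receiver 1 = 126.11, d_Receiver 2 = 263.59, d_Receiver 3 = 77.16 km.
Circle about each station: (x + 15.3)² + (y + 144.3)² = 126.11²; (x − 137.0)² + (y − 28.7)² = 263.59²; (x + 143.9)² + (y + 131.3)² = 77.16².
Subtracting the Receiver 1 equation from the Receiver 2 and Receiver 3 equations removes the quadratic terms:
304.6 x + 346.0 y = -55039.85
-257.2 x + 26.0 y = 26840.39
Solving the 2×2 system: x ≈ -110.6, y ≈ -61.7 km.

(-110.6, -61.7)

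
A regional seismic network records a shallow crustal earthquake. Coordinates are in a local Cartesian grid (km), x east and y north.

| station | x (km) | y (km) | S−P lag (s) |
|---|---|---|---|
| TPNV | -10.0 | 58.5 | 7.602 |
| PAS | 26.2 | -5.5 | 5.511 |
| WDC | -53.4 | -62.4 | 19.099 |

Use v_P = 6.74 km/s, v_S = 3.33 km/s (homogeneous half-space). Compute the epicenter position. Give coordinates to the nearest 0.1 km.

x ≈ 31.4 km, y ≈ 30.4 km

Distance from S−P lag: d = Δt · v_P v_S / (v_P − v_S) = Δt · (6.74·3.33)/(6.74−3.33) ≈ 6.5819·Δt.
So d_TPNV = 50.04, d_PAS = 36.27, d_WDC = 125.71 km.
Circle about each station: (x + 10.0)² + (y − 58.5)² = 50.04²; (x − 26.2)² + (y + 5.5)² = 36.27²; (x + 53.4)² + (y + 62.4)² = 125.71².
Subtracting pairs of circle equations eliminates x²+y² and gives linear equations (the radical axes):
72.4 x − 128.0 y = -1617.07
-86.8 x − 241.8 y = -10075.93
Solving the 2×2 system: x ≈ 31.4, y ≈ 30.4 km.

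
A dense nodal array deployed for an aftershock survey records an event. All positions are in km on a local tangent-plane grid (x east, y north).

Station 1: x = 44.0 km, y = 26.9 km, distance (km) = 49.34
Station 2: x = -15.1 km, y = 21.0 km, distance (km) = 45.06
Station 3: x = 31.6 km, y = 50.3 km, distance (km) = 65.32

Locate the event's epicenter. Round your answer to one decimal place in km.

14.7 km east, -12.8 km north

Circle about each station: (x − 44.0)² + (y − 26.9)² = 49.34²; (x + 15.1)² + (y − 21.0)² = 45.06²; (x − 31.6)² + (y − 50.3)² = 65.32².
Subtracting the Station 1 equation from the Station 2 and Station 3 equations removes the quadratic terms:
-118.2 x − 11.8 y = -1586.57
-24.8 x + 46.8 y = -963.23
Solving the 2×2 system: x ≈ 14.7, y ≈ -12.8 km.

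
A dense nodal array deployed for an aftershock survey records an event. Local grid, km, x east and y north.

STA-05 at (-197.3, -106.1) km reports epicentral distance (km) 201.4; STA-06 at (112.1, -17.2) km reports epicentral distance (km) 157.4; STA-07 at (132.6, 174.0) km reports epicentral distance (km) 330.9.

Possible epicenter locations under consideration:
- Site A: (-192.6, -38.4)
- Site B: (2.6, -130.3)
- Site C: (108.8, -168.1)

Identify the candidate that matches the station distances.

Site B

For each candidate, compare |candidate − station| to the reported distance:
Site A: residuals STA-05 133.5, STA-06 148.0, STA-07 57.5 → max 148.0 km
Site B: residuals STA-05 0.0, STA-06 0.0, STA-07 0.0 → max 0.0 km
Site C: residuals STA-05 110.9, STA-06 6.5, STA-07 12.0 → max 110.9 km
Only Site B has all residuals ≈ 0.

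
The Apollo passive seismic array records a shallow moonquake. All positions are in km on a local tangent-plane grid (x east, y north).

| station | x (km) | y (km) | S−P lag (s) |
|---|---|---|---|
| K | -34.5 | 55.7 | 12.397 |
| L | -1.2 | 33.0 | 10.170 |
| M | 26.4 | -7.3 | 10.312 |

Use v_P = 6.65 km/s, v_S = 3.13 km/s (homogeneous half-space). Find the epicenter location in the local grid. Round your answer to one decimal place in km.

Distance from S−P lag: d = Δt · v_P v_S / (v_P − v_S) = Δt · (6.65·3.13)/(6.65−3.13) ≈ 5.9132·Δt.
So d_K = 73.31, d_L = 60.14, d_M = 60.98 km.
Circle about each station: (x + 34.5)² + (y − 55.7)² = 73.31²; (x + 1.2)² + (y − 33.0)² = 60.14²; (x − 26.4)² + (y + 7.3)² = 60.98².
Subtracting pairs of circle equations eliminates x²+y² and gives linear equations (the radical axes):
66.6 x − 45.4 y = -1444.76
121.8 x − 126.0 y = -1886.69
Solving the 2×2 system: x ≈ -33.7, y ≈ -17.6 km.
Check against K (with the unrounded x, y): √((x + 34.5)²+(y − 55.7)²) = 73.29 ≈ 73.31 km. ✓

x ≈ -33.7 km, y ≈ -17.6 km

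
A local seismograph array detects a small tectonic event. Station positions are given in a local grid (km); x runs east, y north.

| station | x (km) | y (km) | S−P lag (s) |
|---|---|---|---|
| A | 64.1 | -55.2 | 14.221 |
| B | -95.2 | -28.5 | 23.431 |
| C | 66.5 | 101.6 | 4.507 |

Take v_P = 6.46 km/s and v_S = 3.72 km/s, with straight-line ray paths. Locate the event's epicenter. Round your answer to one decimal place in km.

Distance from S−P lag: d = Δt · v_P v_S / (v_P − v_S) = Δt · (6.46·3.72)/(6.46−3.72) ≈ 8.7705·Δt.
So d_A = 124.73, d_B = 205.50, d_C = 39.53 km.
Circle about each station: (x − 64.1)² + (y + 55.2)² = 124.73²; (x + 95.2)² + (y + 28.5)² = 205.50²; (x − 66.5)² + (y − 101.6)² = 39.53².
Subtracting pairs of circle equations eliminates x²+y² and gives linear equations (the radical axes):
-318.6 x + 53.4 y = -23953.24
4.8 x + 313.6 y = 21583.91
Solving the 2×2 system: x ≈ 86.5, y ≈ 67.5 km.

(86.5, 67.5)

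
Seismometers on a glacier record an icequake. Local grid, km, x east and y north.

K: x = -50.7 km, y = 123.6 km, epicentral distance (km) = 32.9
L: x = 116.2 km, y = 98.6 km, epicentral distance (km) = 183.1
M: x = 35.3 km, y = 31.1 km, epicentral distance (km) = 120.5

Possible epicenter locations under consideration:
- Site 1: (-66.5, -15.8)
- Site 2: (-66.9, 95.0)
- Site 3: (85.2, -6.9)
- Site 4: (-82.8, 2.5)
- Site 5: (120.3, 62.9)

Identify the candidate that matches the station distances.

Site 2

For each candidate, compare |candidate − station| to the reported distance:
Site 1: residuals K 107.4, L 32.5, M 8.4 → max 107.4 km
Site 2: residuals K 0.0, L 0.0, M 0.0 → max 0.0 km
Site 3: residuals K 155.5, L 73.1, M 57.8 → max 155.5 km
Site 4: residuals K 92.4, L 37.9, M 1.0 → max 92.4 km
Site 5: residuals K 148.6, L 147.2, M 29.7 → max 148.6 km
Only Site 2 has all residuals ≈ 0.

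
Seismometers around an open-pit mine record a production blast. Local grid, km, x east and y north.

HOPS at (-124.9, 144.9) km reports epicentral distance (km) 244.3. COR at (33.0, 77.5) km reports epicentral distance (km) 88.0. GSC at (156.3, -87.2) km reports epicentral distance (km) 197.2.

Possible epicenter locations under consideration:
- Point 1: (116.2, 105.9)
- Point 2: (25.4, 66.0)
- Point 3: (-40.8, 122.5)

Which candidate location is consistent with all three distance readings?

Point 1

For each candidate, compare |candidate − station| to the reported distance:
Point 1: residuals HOPS 0.1, COR 0.1, GSC 0.0 → max 0.1 km
Point 2: residuals HOPS 74.5, COR 74.2, GSC 4.3 → max 74.5 km
Point 3: residuals HOPS 157.3, COR 1.6, GSC 90.6 → max 157.3 km
Only Point 1 has all residuals ≈ 0.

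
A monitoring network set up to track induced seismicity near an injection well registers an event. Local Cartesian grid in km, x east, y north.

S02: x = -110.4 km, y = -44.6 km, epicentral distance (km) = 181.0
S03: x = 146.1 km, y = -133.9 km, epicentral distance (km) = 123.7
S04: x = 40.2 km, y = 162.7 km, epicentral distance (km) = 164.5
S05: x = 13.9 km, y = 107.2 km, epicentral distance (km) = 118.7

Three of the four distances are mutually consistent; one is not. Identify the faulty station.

S03

Solve using three stations at a time. Using S02, S04, S05 (subtract circle equations pairwise → linear system) gives (x, y) ≈ (64.9, 0.2).
Distances from that point to each station vs reported:
  S02: calculated 180.9 vs reported 181.0 → residual 0.1 km
  S03: calculated 156.8 vs reported 123.7 → residual 33.1 km
  S04: calculated 164.4 vs reported 164.5 → residual 0.1 km
  S05: calculated 118.5 vs reported 118.7 → residual 0.2 km
S02, S04, S05 are mutually consistent (residuals ≈ 0); S03 is off by 33.1 km.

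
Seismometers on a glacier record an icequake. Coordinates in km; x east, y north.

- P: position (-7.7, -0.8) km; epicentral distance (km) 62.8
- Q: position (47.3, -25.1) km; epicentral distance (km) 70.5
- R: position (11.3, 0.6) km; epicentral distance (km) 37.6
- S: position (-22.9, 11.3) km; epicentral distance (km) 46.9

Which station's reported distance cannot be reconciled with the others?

P

Solve using three stations at a time. Using Q, R, S (subtract circle equations pairwise → linear system) gives (x, y) ≈ (15.7, 37.8).
Distances from that point to each station vs reported:
  P: calculated 45.2 vs reported 62.8 → residual 17.6 km
  Q: calculated 70.4 vs reported 70.5 → residual 0.1 km
  R: calculated 37.5 vs reported 37.6 → residual 0.1 km
  S: calculated 46.8 vs reported 46.9 → residual 0.1 km
Q, R, S are mutually consistent (residuals ≈ 0); P is off by 17.6 km.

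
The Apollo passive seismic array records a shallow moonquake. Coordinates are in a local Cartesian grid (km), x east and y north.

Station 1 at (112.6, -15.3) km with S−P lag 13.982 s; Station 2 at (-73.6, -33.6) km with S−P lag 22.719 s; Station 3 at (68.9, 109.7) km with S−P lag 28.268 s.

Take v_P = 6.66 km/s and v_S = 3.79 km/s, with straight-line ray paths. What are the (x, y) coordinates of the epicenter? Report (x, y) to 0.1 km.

(97.2, -137.3)

Distance from S−P lag: d = Δt · v_P v_S / (v_P − v_S) = Δt · (6.66·3.79)/(6.66−3.79) ≈ 8.7949·Δt.
So d_Station 1 = 122.97, d_Station 2 = 199.81, d_Station 3 = 248.61 km.
Circle about each station: (x − 112.6)² + (y + 15.3)² = 122.97²; (x + 73.6)² + (y + 33.6)² = 199.81²; (x − 68.9)² + (y − 109.7)² = 248.61².
Subtracting the Station 1 equation from the Station 2 and Station 3 equations removes the quadratic terms:
-372.4 x − 36.6 y = -31169.35
-87.4 x + 250.0 y = -42816.86
Solving the 2×2 system: x ≈ 97.2, y ≈ -137.3 km.
Check against Station 1 (with the unrounded x, y): √((x − 112.6)²+(y + 15.3)²) = 122.96 ≈ 122.97 km. ✓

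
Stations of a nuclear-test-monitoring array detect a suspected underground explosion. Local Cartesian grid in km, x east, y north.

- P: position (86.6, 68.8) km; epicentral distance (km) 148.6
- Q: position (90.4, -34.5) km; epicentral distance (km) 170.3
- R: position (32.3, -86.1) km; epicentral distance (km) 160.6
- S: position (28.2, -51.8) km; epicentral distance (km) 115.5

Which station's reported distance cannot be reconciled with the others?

Solve using three stations at a time. Using P, Q, R (subtract circle equations pairwise → linear system) gives (x, y) ≈ (-60.0, 45.2).
Distances from that point to each station vs reported:
  P: calculated 148.4 vs reported 148.6 → residual 0.2 km
  Q: calculated 170.2 vs reported 170.3 → residual 0.1 km
  R: calculated 160.5 vs reported 160.6 → residual 0.1 km
  S: calculated 131.1 vs reported 115.5 → residual 15.6 km
P, Q, R are mutually consistent (residuals ≈ 0); S is off by 15.6 km.

S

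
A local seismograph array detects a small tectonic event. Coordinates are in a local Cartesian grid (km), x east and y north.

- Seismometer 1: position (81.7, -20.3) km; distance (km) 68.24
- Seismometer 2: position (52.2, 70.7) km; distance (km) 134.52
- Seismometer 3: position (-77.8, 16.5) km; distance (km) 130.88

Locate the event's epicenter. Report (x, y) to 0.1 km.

(27.3, -61.5)

Circle about each station: (x − 81.7)² + (y + 20.3)² = 68.24²; (x − 52.2)² + (y − 70.7)² = 134.52²; (x + 77.8)² + (y − 16.5)² = 130.88².
Subtracting pairs of circle equations eliminates x²+y² and gives linear equations (the radical axes):
-59.0 x + 182.0 y = -12802.58
-319.0 x + 73.6 y = -13234.77
Solving the 2×2 system: x ≈ 27.3, y ≈ -61.5 km.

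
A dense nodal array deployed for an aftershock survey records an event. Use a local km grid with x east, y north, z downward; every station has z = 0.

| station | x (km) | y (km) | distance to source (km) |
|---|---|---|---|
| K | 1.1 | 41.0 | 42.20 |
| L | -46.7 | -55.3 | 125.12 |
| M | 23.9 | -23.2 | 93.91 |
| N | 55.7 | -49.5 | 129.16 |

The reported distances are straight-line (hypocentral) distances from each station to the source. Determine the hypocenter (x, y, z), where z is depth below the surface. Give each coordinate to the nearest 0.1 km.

Each station gives a sphere (x−x_i)² + (y−y_i)² + z² = d_i² (stations at z=0).
Subtracting the K sphere from L and M: z² cancels, leaving linear equations in x and y:
-95.6 x − 192.6 y = -10317.40
45.6 x − 128.4 y = -7611.01
Solving: x ≈ -6.702, y ≈ 56.896 km (keep extra digits for the depth step; rounded: -6.7, 56.9).
Then from the K sphere: z² = 42.20² − (x − 1.1)² − (y − 41.0)² with x = -6.702, y = 56.896, so z ≈ 38.305 ≈ 38.3 km.

x ≈ -6.7 km, y ≈ 56.9 km, depth ≈ 38.3 km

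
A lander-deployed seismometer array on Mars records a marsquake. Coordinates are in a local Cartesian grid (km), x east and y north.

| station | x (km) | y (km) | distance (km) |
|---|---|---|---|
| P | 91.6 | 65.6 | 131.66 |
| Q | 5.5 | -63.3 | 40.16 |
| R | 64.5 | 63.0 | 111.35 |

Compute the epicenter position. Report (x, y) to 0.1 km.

-4.5 km east, -24.4 km north

Circle about each station: (x − 91.6)² + (y − 65.6)² = 131.66²; (x − 5.5)² + (y + 63.3)² = 40.16²; (x − 64.5)² + (y − 63.0)² = 111.35².
Subtracting pairs of circle equations eliminates x²+y² and gives linear equations (the radical axes):
-172.2 x − 257.8 y = 7064.75
-54.2 x − 5.2 y = 370.86
Solving the 2×2 system: x ≈ -4.5, y ≈ -24.4 km.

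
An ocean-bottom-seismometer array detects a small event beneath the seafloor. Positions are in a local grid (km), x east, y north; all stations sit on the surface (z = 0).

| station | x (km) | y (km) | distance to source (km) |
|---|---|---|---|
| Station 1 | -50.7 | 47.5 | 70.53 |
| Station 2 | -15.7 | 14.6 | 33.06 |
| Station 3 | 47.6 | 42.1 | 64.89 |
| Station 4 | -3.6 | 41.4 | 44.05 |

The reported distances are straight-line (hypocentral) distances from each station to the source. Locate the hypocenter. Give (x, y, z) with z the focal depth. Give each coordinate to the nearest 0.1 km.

(0.3, 7.7, 28.1)

Each station gives a sphere (x−x_i)² + (y−y_i)² + z² = d_i² (stations at z=0).
Subtracting the Station 1 sphere from Station 2 and Station 3: z² cancels, leaving linear equations in x and y:
70.0 x − 65.8 y = -485.57
196.6 x − 10.8 y = -24.80
Solving: x ≈ 0.297, y ≈ 7.695 km (keep extra digits for the depth step; rounded: 0.3, 7.7).
Then from the Station 1 sphere: z² = 70.53² − (x + 50.7)² − (y − 47.5)² with x = 0.297, y = 7.695, so z ≈ 28.095 ≈ 28.1 km.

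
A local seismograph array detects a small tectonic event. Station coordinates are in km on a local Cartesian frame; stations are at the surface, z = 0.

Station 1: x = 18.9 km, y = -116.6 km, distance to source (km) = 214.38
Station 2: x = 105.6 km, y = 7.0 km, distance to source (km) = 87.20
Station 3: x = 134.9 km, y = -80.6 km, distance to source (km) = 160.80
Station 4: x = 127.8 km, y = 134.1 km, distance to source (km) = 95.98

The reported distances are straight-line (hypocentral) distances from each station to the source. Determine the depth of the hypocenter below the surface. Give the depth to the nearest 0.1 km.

Each station gives a sphere (x−x_i)² + (y−y_i)² + z² = d_i² (stations at z=0).
Subtracting the Station 1 sphere from Station 2 and Station 3: z² cancels, leaving linear equations in x and y:
173.4 x + 247.2 y = 35602.53
232.0 x + 72.0 y = 30843.74
Solving: x ≈ 112.808, y ≈ 64.893 km (keep extra digits for the depth step; rounded: 112.8, 64.9).
Then from the Station 1 sphere: z² = 214.38² − (x − 18.9)² − (y + 116.6)² with x = 112.808, y = 64.893, so z ≈ 64.810 ≈ 64.8 km.

64.8 km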